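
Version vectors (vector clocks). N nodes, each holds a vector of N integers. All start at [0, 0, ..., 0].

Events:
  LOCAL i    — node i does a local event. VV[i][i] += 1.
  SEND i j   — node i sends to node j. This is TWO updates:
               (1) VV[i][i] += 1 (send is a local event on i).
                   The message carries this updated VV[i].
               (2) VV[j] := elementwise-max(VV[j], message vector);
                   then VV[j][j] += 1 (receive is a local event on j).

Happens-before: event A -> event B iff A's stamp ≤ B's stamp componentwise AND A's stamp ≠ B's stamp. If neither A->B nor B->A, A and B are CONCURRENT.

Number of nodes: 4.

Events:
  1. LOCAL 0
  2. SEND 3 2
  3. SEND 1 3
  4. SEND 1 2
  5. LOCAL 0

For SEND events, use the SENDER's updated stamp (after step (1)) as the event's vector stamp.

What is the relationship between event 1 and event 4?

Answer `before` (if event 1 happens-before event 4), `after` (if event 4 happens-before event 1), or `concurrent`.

Answer: concurrent

Derivation:
Initial: VV[0]=[0, 0, 0, 0]
Initial: VV[1]=[0, 0, 0, 0]
Initial: VV[2]=[0, 0, 0, 0]
Initial: VV[3]=[0, 0, 0, 0]
Event 1: LOCAL 0: VV[0][0]++ -> VV[0]=[1, 0, 0, 0]
Event 2: SEND 3->2: VV[3][3]++ -> VV[3]=[0, 0, 0, 1], msg_vec=[0, 0, 0, 1]; VV[2]=max(VV[2],msg_vec) then VV[2][2]++ -> VV[2]=[0, 0, 1, 1]
Event 3: SEND 1->3: VV[1][1]++ -> VV[1]=[0, 1, 0, 0], msg_vec=[0, 1, 0, 0]; VV[3]=max(VV[3],msg_vec) then VV[3][3]++ -> VV[3]=[0, 1, 0, 2]
Event 4: SEND 1->2: VV[1][1]++ -> VV[1]=[0, 2, 0, 0], msg_vec=[0, 2, 0, 0]; VV[2]=max(VV[2],msg_vec) then VV[2][2]++ -> VV[2]=[0, 2, 2, 1]
Event 5: LOCAL 0: VV[0][0]++ -> VV[0]=[2, 0, 0, 0]
Event 1 stamp: [1, 0, 0, 0]
Event 4 stamp: [0, 2, 0, 0]
[1, 0, 0, 0] <= [0, 2, 0, 0]? False
[0, 2, 0, 0] <= [1, 0, 0, 0]? False
Relation: concurrent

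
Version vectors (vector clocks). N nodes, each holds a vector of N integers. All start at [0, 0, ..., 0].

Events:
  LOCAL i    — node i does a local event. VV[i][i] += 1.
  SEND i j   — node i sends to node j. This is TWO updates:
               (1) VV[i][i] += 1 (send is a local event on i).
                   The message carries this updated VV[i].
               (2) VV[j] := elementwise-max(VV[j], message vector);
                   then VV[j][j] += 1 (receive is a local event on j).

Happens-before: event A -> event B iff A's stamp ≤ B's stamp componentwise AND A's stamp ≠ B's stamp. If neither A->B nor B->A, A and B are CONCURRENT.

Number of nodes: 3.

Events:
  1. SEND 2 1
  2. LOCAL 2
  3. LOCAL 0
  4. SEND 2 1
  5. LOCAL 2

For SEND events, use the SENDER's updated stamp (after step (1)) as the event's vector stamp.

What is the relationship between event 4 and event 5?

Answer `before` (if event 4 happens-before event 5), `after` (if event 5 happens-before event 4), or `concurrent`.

Answer: before

Derivation:
Initial: VV[0]=[0, 0, 0]
Initial: VV[1]=[0, 0, 0]
Initial: VV[2]=[0, 0, 0]
Event 1: SEND 2->1: VV[2][2]++ -> VV[2]=[0, 0, 1], msg_vec=[0, 0, 1]; VV[1]=max(VV[1],msg_vec) then VV[1][1]++ -> VV[1]=[0, 1, 1]
Event 2: LOCAL 2: VV[2][2]++ -> VV[2]=[0, 0, 2]
Event 3: LOCAL 0: VV[0][0]++ -> VV[0]=[1, 0, 0]
Event 4: SEND 2->1: VV[2][2]++ -> VV[2]=[0, 0, 3], msg_vec=[0, 0, 3]; VV[1]=max(VV[1],msg_vec) then VV[1][1]++ -> VV[1]=[0, 2, 3]
Event 5: LOCAL 2: VV[2][2]++ -> VV[2]=[0, 0, 4]
Event 4 stamp: [0, 0, 3]
Event 5 stamp: [0, 0, 4]
[0, 0, 3] <= [0, 0, 4]? True
[0, 0, 4] <= [0, 0, 3]? False
Relation: before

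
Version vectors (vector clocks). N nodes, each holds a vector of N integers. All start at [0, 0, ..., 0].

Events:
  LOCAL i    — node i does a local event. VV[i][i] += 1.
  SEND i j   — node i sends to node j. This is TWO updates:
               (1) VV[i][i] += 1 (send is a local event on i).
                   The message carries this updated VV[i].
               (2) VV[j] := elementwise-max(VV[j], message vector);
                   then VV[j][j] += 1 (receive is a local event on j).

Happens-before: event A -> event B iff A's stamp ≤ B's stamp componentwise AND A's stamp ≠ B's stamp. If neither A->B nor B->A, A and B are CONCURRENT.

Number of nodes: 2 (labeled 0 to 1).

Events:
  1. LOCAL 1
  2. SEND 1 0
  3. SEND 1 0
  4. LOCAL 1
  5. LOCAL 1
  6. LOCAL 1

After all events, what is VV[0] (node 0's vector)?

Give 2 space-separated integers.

Initial: VV[0]=[0, 0]
Initial: VV[1]=[0, 0]
Event 1: LOCAL 1: VV[1][1]++ -> VV[1]=[0, 1]
Event 2: SEND 1->0: VV[1][1]++ -> VV[1]=[0, 2], msg_vec=[0, 2]; VV[0]=max(VV[0],msg_vec) then VV[0][0]++ -> VV[0]=[1, 2]
Event 3: SEND 1->0: VV[1][1]++ -> VV[1]=[0, 3], msg_vec=[0, 3]; VV[0]=max(VV[0],msg_vec) then VV[0][0]++ -> VV[0]=[2, 3]
Event 4: LOCAL 1: VV[1][1]++ -> VV[1]=[0, 4]
Event 5: LOCAL 1: VV[1][1]++ -> VV[1]=[0, 5]
Event 6: LOCAL 1: VV[1][1]++ -> VV[1]=[0, 6]
Final vectors: VV[0]=[2, 3]; VV[1]=[0, 6]

Answer: 2 3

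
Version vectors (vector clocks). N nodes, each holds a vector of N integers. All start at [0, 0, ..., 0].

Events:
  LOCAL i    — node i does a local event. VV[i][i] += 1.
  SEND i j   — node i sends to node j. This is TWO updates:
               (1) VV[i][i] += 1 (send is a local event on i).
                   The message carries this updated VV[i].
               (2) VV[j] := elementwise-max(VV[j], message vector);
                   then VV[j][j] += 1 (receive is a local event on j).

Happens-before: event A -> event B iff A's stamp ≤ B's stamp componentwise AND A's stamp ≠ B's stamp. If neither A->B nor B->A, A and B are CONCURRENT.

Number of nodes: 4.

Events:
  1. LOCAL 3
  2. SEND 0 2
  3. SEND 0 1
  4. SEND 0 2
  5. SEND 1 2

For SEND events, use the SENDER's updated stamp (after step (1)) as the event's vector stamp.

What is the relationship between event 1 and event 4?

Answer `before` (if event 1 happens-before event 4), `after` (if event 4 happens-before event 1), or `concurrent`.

Answer: concurrent

Derivation:
Initial: VV[0]=[0, 0, 0, 0]
Initial: VV[1]=[0, 0, 0, 0]
Initial: VV[2]=[0, 0, 0, 0]
Initial: VV[3]=[0, 0, 0, 0]
Event 1: LOCAL 3: VV[3][3]++ -> VV[3]=[0, 0, 0, 1]
Event 2: SEND 0->2: VV[0][0]++ -> VV[0]=[1, 0, 0, 0], msg_vec=[1, 0, 0, 0]; VV[2]=max(VV[2],msg_vec) then VV[2][2]++ -> VV[2]=[1, 0, 1, 0]
Event 3: SEND 0->1: VV[0][0]++ -> VV[0]=[2, 0, 0, 0], msg_vec=[2, 0, 0, 0]; VV[1]=max(VV[1],msg_vec) then VV[1][1]++ -> VV[1]=[2, 1, 0, 0]
Event 4: SEND 0->2: VV[0][0]++ -> VV[0]=[3, 0, 0, 0], msg_vec=[3, 0, 0, 0]; VV[2]=max(VV[2],msg_vec) then VV[2][2]++ -> VV[2]=[3, 0, 2, 0]
Event 5: SEND 1->2: VV[1][1]++ -> VV[1]=[2, 2, 0, 0], msg_vec=[2, 2, 0, 0]; VV[2]=max(VV[2],msg_vec) then VV[2][2]++ -> VV[2]=[3, 2, 3, 0]
Event 1 stamp: [0, 0, 0, 1]
Event 4 stamp: [3, 0, 0, 0]
[0, 0, 0, 1] <= [3, 0, 0, 0]? False
[3, 0, 0, 0] <= [0, 0, 0, 1]? False
Relation: concurrent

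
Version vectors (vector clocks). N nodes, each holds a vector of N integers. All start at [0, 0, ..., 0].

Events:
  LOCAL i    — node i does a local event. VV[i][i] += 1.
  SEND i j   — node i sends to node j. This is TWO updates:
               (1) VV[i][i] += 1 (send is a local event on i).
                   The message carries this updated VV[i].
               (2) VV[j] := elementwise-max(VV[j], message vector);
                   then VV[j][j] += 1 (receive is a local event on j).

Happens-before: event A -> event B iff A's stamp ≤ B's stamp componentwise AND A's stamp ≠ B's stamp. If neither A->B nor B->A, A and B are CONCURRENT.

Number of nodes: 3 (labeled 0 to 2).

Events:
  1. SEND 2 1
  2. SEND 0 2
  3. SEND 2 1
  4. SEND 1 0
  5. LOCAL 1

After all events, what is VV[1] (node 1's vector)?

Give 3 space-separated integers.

Answer: 1 4 3

Derivation:
Initial: VV[0]=[0, 0, 0]
Initial: VV[1]=[0, 0, 0]
Initial: VV[2]=[0, 0, 0]
Event 1: SEND 2->1: VV[2][2]++ -> VV[2]=[0, 0, 1], msg_vec=[0, 0, 1]; VV[1]=max(VV[1],msg_vec) then VV[1][1]++ -> VV[1]=[0, 1, 1]
Event 2: SEND 0->2: VV[0][0]++ -> VV[0]=[1, 0, 0], msg_vec=[1, 0, 0]; VV[2]=max(VV[2],msg_vec) then VV[2][2]++ -> VV[2]=[1, 0, 2]
Event 3: SEND 2->1: VV[2][2]++ -> VV[2]=[1, 0, 3], msg_vec=[1, 0, 3]; VV[1]=max(VV[1],msg_vec) then VV[1][1]++ -> VV[1]=[1, 2, 3]
Event 4: SEND 1->0: VV[1][1]++ -> VV[1]=[1, 3, 3], msg_vec=[1, 3, 3]; VV[0]=max(VV[0],msg_vec) then VV[0][0]++ -> VV[0]=[2, 3, 3]
Event 5: LOCAL 1: VV[1][1]++ -> VV[1]=[1, 4, 3]
Final vectors: VV[0]=[2, 3, 3]; VV[1]=[1, 4, 3]; VV[2]=[1, 0, 3]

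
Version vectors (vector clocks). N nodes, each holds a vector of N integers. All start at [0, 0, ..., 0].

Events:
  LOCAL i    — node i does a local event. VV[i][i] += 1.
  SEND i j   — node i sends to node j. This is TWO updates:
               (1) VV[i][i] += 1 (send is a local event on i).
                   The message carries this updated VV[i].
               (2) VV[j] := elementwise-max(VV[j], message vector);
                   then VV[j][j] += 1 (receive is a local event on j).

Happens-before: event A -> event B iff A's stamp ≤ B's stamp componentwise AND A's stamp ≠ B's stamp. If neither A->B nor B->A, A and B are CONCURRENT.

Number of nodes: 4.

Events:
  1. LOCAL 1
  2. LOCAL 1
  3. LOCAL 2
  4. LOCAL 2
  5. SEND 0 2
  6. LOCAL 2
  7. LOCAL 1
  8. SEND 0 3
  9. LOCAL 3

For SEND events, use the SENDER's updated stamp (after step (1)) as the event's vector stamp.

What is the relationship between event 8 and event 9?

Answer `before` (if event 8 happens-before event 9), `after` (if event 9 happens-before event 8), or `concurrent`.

Answer: before

Derivation:
Initial: VV[0]=[0, 0, 0, 0]
Initial: VV[1]=[0, 0, 0, 0]
Initial: VV[2]=[0, 0, 0, 0]
Initial: VV[3]=[0, 0, 0, 0]
Event 1: LOCAL 1: VV[1][1]++ -> VV[1]=[0, 1, 0, 0]
Event 2: LOCAL 1: VV[1][1]++ -> VV[1]=[0, 2, 0, 0]
Event 3: LOCAL 2: VV[2][2]++ -> VV[2]=[0, 0, 1, 0]
Event 4: LOCAL 2: VV[2][2]++ -> VV[2]=[0, 0, 2, 0]
Event 5: SEND 0->2: VV[0][0]++ -> VV[0]=[1, 0, 0, 0], msg_vec=[1, 0, 0, 0]; VV[2]=max(VV[2],msg_vec) then VV[2][2]++ -> VV[2]=[1, 0, 3, 0]
Event 6: LOCAL 2: VV[2][2]++ -> VV[2]=[1, 0, 4, 0]
Event 7: LOCAL 1: VV[1][1]++ -> VV[1]=[0, 3, 0, 0]
Event 8: SEND 0->3: VV[0][0]++ -> VV[0]=[2, 0, 0, 0], msg_vec=[2, 0, 0, 0]; VV[3]=max(VV[3],msg_vec) then VV[3][3]++ -> VV[3]=[2, 0, 0, 1]
Event 9: LOCAL 3: VV[3][3]++ -> VV[3]=[2, 0, 0, 2]
Event 8 stamp: [2, 0, 0, 0]
Event 9 stamp: [2, 0, 0, 2]
[2, 0, 0, 0] <= [2, 0, 0, 2]? True
[2, 0, 0, 2] <= [2, 0, 0, 0]? False
Relation: before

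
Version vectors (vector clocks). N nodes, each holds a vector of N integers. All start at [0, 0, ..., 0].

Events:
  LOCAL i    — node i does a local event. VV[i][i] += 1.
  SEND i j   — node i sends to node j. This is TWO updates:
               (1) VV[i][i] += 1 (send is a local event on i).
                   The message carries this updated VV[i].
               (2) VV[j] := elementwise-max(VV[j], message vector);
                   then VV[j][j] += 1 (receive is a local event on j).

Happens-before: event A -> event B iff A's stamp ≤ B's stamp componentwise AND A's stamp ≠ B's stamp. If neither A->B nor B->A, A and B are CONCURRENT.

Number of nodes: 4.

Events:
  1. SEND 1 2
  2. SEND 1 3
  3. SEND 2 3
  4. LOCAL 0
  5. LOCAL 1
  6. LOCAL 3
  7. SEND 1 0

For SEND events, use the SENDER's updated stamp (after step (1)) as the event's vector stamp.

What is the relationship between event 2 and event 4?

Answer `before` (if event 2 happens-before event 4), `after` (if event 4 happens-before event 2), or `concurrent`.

Answer: concurrent

Derivation:
Initial: VV[0]=[0, 0, 0, 0]
Initial: VV[1]=[0, 0, 0, 0]
Initial: VV[2]=[0, 0, 0, 0]
Initial: VV[3]=[0, 0, 0, 0]
Event 1: SEND 1->2: VV[1][1]++ -> VV[1]=[0, 1, 0, 0], msg_vec=[0, 1, 0, 0]; VV[2]=max(VV[2],msg_vec) then VV[2][2]++ -> VV[2]=[0, 1, 1, 0]
Event 2: SEND 1->3: VV[1][1]++ -> VV[1]=[0, 2, 0, 0], msg_vec=[0, 2, 0, 0]; VV[3]=max(VV[3],msg_vec) then VV[3][3]++ -> VV[3]=[0, 2, 0, 1]
Event 3: SEND 2->3: VV[2][2]++ -> VV[2]=[0, 1, 2, 0], msg_vec=[0, 1, 2, 0]; VV[3]=max(VV[3],msg_vec) then VV[3][3]++ -> VV[3]=[0, 2, 2, 2]
Event 4: LOCAL 0: VV[0][0]++ -> VV[0]=[1, 0, 0, 0]
Event 5: LOCAL 1: VV[1][1]++ -> VV[1]=[0, 3, 0, 0]
Event 6: LOCAL 3: VV[3][3]++ -> VV[3]=[0, 2, 2, 3]
Event 7: SEND 1->0: VV[1][1]++ -> VV[1]=[0, 4, 0, 0], msg_vec=[0, 4, 0, 0]; VV[0]=max(VV[0],msg_vec) then VV[0][0]++ -> VV[0]=[2, 4, 0, 0]
Event 2 stamp: [0, 2, 0, 0]
Event 4 stamp: [1, 0, 0, 0]
[0, 2, 0, 0] <= [1, 0, 0, 0]? False
[1, 0, 0, 0] <= [0, 2, 0, 0]? False
Relation: concurrent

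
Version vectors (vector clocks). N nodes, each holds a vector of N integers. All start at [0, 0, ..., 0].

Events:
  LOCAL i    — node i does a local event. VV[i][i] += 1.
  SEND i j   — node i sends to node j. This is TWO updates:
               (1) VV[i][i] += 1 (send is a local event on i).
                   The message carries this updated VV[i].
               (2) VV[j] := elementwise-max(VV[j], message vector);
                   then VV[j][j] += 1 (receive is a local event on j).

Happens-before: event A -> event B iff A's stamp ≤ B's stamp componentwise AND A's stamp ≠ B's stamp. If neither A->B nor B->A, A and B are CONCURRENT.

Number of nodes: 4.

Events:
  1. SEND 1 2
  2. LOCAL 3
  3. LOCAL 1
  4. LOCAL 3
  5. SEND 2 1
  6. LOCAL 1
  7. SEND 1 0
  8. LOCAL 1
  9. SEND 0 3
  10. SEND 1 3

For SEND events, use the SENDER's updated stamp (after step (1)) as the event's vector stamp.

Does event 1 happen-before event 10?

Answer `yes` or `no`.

Answer: yes

Derivation:
Initial: VV[0]=[0, 0, 0, 0]
Initial: VV[1]=[0, 0, 0, 0]
Initial: VV[2]=[0, 0, 0, 0]
Initial: VV[3]=[0, 0, 0, 0]
Event 1: SEND 1->2: VV[1][1]++ -> VV[1]=[0, 1, 0, 0], msg_vec=[0, 1, 0, 0]; VV[2]=max(VV[2],msg_vec) then VV[2][2]++ -> VV[2]=[0, 1, 1, 0]
Event 2: LOCAL 3: VV[3][3]++ -> VV[3]=[0, 0, 0, 1]
Event 3: LOCAL 1: VV[1][1]++ -> VV[1]=[0, 2, 0, 0]
Event 4: LOCAL 3: VV[3][3]++ -> VV[3]=[0, 0, 0, 2]
Event 5: SEND 2->1: VV[2][2]++ -> VV[2]=[0, 1, 2, 0], msg_vec=[0, 1, 2, 0]; VV[1]=max(VV[1],msg_vec) then VV[1][1]++ -> VV[1]=[0, 3, 2, 0]
Event 6: LOCAL 1: VV[1][1]++ -> VV[1]=[0, 4, 2, 0]
Event 7: SEND 1->0: VV[1][1]++ -> VV[1]=[0, 5, 2, 0], msg_vec=[0, 5, 2, 0]; VV[0]=max(VV[0],msg_vec) then VV[0][0]++ -> VV[0]=[1, 5, 2, 0]
Event 8: LOCAL 1: VV[1][1]++ -> VV[1]=[0, 6, 2, 0]
Event 9: SEND 0->3: VV[0][0]++ -> VV[0]=[2, 5, 2, 0], msg_vec=[2, 5, 2, 0]; VV[3]=max(VV[3],msg_vec) then VV[3][3]++ -> VV[3]=[2, 5, 2, 3]
Event 10: SEND 1->3: VV[1][1]++ -> VV[1]=[0, 7, 2, 0], msg_vec=[0, 7, 2, 0]; VV[3]=max(VV[3],msg_vec) then VV[3][3]++ -> VV[3]=[2, 7, 2, 4]
Event 1 stamp: [0, 1, 0, 0]
Event 10 stamp: [0, 7, 2, 0]
[0, 1, 0, 0] <= [0, 7, 2, 0]? True. Equal? False. Happens-before: True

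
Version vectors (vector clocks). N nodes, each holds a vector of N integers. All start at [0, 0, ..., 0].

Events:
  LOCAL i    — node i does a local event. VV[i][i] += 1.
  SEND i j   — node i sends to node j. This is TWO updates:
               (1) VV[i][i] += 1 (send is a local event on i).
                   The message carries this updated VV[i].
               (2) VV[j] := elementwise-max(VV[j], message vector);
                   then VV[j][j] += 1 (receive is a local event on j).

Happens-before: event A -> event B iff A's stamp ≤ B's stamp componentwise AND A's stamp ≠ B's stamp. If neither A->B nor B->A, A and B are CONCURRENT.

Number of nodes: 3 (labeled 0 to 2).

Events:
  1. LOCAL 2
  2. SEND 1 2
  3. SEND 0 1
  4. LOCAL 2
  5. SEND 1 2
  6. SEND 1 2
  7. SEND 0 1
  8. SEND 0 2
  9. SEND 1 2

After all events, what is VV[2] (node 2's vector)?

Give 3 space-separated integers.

Answer: 3 6 7

Derivation:
Initial: VV[0]=[0, 0, 0]
Initial: VV[1]=[0, 0, 0]
Initial: VV[2]=[0, 0, 0]
Event 1: LOCAL 2: VV[2][2]++ -> VV[2]=[0, 0, 1]
Event 2: SEND 1->2: VV[1][1]++ -> VV[1]=[0, 1, 0], msg_vec=[0, 1, 0]; VV[2]=max(VV[2],msg_vec) then VV[2][2]++ -> VV[2]=[0, 1, 2]
Event 3: SEND 0->1: VV[0][0]++ -> VV[0]=[1, 0, 0], msg_vec=[1, 0, 0]; VV[1]=max(VV[1],msg_vec) then VV[1][1]++ -> VV[1]=[1, 2, 0]
Event 4: LOCAL 2: VV[2][2]++ -> VV[2]=[0, 1, 3]
Event 5: SEND 1->2: VV[1][1]++ -> VV[1]=[1, 3, 0], msg_vec=[1, 3, 0]; VV[2]=max(VV[2],msg_vec) then VV[2][2]++ -> VV[2]=[1, 3, 4]
Event 6: SEND 1->2: VV[1][1]++ -> VV[1]=[1, 4, 0], msg_vec=[1, 4, 0]; VV[2]=max(VV[2],msg_vec) then VV[2][2]++ -> VV[2]=[1, 4, 5]
Event 7: SEND 0->1: VV[0][0]++ -> VV[0]=[2, 0, 0], msg_vec=[2, 0, 0]; VV[1]=max(VV[1],msg_vec) then VV[1][1]++ -> VV[1]=[2, 5, 0]
Event 8: SEND 0->2: VV[0][0]++ -> VV[0]=[3, 0, 0], msg_vec=[3, 0, 0]; VV[2]=max(VV[2],msg_vec) then VV[2][2]++ -> VV[2]=[3, 4, 6]
Event 9: SEND 1->2: VV[1][1]++ -> VV[1]=[2, 6, 0], msg_vec=[2, 6, 0]; VV[2]=max(VV[2],msg_vec) then VV[2][2]++ -> VV[2]=[3, 6, 7]
Final vectors: VV[0]=[3, 0, 0]; VV[1]=[2, 6, 0]; VV[2]=[3, 6, 7]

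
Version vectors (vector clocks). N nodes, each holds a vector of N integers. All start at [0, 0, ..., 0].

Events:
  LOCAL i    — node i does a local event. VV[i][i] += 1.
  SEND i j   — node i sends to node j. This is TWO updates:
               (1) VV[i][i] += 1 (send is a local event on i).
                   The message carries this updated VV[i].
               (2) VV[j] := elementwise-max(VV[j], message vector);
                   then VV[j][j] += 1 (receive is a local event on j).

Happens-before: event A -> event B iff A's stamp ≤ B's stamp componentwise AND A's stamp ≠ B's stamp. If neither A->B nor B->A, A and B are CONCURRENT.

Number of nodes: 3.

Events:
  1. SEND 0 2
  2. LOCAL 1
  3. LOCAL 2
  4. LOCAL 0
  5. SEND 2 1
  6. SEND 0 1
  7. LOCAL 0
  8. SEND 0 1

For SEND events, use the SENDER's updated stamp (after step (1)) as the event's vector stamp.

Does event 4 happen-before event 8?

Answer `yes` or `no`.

Initial: VV[0]=[0, 0, 0]
Initial: VV[1]=[0, 0, 0]
Initial: VV[2]=[0, 0, 0]
Event 1: SEND 0->2: VV[0][0]++ -> VV[0]=[1, 0, 0], msg_vec=[1, 0, 0]; VV[2]=max(VV[2],msg_vec) then VV[2][2]++ -> VV[2]=[1, 0, 1]
Event 2: LOCAL 1: VV[1][1]++ -> VV[1]=[0, 1, 0]
Event 3: LOCAL 2: VV[2][2]++ -> VV[2]=[1, 0, 2]
Event 4: LOCAL 0: VV[0][0]++ -> VV[0]=[2, 0, 0]
Event 5: SEND 2->1: VV[2][2]++ -> VV[2]=[1, 0, 3], msg_vec=[1, 0, 3]; VV[1]=max(VV[1],msg_vec) then VV[1][1]++ -> VV[1]=[1, 2, 3]
Event 6: SEND 0->1: VV[0][0]++ -> VV[0]=[3, 0, 0], msg_vec=[3, 0, 0]; VV[1]=max(VV[1],msg_vec) then VV[1][1]++ -> VV[1]=[3, 3, 3]
Event 7: LOCAL 0: VV[0][0]++ -> VV[0]=[4, 0, 0]
Event 8: SEND 0->1: VV[0][0]++ -> VV[0]=[5, 0, 0], msg_vec=[5, 0, 0]; VV[1]=max(VV[1],msg_vec) then VV[1][1]++ -> VV[1]=[5, 4, 3]
Event 4 stamp: [2, 0, 0]
Event 8 stamp: [5, 0, 0]
[2, 0, 0] <= [5, 0, 0]? True. Equal? False. Happens-before: True

Answer: yes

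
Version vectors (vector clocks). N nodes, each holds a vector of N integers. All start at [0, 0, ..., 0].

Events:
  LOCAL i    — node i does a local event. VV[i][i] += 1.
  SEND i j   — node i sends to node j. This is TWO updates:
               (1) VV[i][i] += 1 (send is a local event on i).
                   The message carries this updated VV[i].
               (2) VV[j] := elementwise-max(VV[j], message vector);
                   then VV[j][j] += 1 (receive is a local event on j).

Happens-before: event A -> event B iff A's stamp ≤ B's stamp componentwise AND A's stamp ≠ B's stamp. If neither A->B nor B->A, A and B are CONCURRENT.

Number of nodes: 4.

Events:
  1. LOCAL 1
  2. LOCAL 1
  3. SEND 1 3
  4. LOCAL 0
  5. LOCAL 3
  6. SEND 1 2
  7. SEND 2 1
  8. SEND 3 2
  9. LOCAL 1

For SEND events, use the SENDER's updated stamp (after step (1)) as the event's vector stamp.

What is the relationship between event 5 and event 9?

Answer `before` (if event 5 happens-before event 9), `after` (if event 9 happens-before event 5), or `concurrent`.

Answer: concurrent

Derivation:
Initial: VV[0]=[0, 0, 0, 0]
Initial: VV[1]=[0, 0, 0, 0]
Initial: VV[2]=[0, 0, 0, 0]
Initial: VV[3]=[0, 0, 0, 0]
Event 1: LOCAL 1: VV[1][1]++ -> VV[1]=[0, 1, 0, 0]
Event 2: LOCAL 1: VV[1][1]++ -> VV[1]=[0, 2, 0, 0]
Event 3: SEND 1->3: VV[1][1]++ -> VV[1]=[0, 3, 0, 0], msg_vec=[0, 3, 0, 0]; VV[3]=max(VV[3],msg_vec) then VV[3][3]++ -> VV[3]=[0, 3, 0, 1]
Event 4: LOCAL 0: VV[0][0]++ -> VV[0]=[1, 0, 0, 0]
Event 5: LOCAL 3: VV[3][3]++ -> VV[3]=[0, 3, 0, 2]
Event 6: SEND 1->2: VV[1][1]++ -> VV[1]=[0, 4, 0, 0], msg_vec=[0, 4, 0, 0]; VV[2]=max(VV[2],msg_vec) then VV[2][2]++ -> VV[2]=[0, 4, 1, 0]
Event 7: SEND 2->1: VV[2][2]++ -> VV[2]=[0, 4, 2, 0], msg_vec=[0, 4, 2, 0]; VV[1]=max(VV[1],msg_vec) then VV[1][1]++ -> VV[1]=[0, 5, 2, 0]
Event 8: SEND 3->2: VV[3][3]++ -> VV[3]=[0, 3, 0, 3], msg_vec=[0, 3, 0, 3]; VV[2]=max(VV[2],msg_vec) then VV[2][2]++ -> VV[2]=[0, 4, 3, 3]
Event 9: LOCAL 1: VV[1][1]++ -> VV[1]=[0, 6, 2, 0]
Event 5 stamp: [0, 3, 0, 2]
Event 9 stamp: [0, 6, 2, 0]
[0, 3, 0, 2] <= [0, 6, 2, 0]? False
[0, 6, 2, 0] <= [0, 3, 0, 2]? False
Relation: concurrent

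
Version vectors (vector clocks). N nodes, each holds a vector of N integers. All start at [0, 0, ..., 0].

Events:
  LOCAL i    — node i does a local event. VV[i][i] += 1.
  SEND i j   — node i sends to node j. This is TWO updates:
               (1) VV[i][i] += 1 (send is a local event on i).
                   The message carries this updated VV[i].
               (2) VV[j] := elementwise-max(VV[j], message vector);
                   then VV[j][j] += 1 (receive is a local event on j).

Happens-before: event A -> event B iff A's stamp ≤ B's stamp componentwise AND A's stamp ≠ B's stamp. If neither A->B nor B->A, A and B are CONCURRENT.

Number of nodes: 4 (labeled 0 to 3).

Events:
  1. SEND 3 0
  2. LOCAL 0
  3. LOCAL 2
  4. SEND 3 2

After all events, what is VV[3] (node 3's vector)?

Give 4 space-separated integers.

Initial: VV[0]=[0, 0, 0, 0]
Initial: VV[1]=[0, 0, 0, 0]
Initial: VV[2]=[0, 0, 0, 0]
Initial: VV[3]=[0, 0, 0, 0]
Event 1: SEND 3->0: VV[3][3]++ -> VV[3]=[0, 0, 0, 1], msg_vec=[0, 0, 0, 1]; VV[0]=max(VV[0],msg_vec) then VV[0][0]++ -> VV[0]=[1, 0, 0, 1]
Event 2: LOCAL 0: VV[0][0]++ -> VV[0]=[2, 0, 0, 1]
Event 3: LOCAL 2: VV[2][2]++ -> VV[2]=[0, 0, 1, 0]
Event 4: SEND 3->2: VV[3][3]++ -> VV[3]=[0, 0, 0, 2], msg_vec=[0, 0, 0, 2]; VV[2]=max(VV[2],msg_vec) then VV[2][2]++ -> VV[2]=[0, 0, 2, 2]
Final vectors: VV[0]=[2, 0, 0, 1]; VV[1]=[0, 0, 0, 0]; VV[2]=[0, 0, 2, 2]; VV[3]=[0, 0, 0, 2]

Answer: 0 0 0 2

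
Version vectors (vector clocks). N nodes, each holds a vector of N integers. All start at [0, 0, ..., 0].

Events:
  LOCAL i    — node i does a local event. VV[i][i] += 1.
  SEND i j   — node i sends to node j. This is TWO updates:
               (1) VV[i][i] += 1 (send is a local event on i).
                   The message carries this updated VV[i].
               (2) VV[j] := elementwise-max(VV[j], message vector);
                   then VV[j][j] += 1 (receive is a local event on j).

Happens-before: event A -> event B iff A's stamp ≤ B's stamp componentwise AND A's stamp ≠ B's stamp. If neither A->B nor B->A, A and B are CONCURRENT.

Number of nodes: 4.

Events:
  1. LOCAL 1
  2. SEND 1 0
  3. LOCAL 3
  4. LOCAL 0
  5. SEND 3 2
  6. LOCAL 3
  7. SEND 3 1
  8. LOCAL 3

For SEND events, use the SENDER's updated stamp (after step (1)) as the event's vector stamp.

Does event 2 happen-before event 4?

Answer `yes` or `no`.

Answer: yes

Derivation:
Initial: VV[0]=[0, 0, 0, 0]
Initial: VV[1]=[0, 0, 0, 0]
Initial: VV[2]=[0, 0, 0, 0]
Initial: VV[3]=[0, 0, 0, 0]
Event 1: LOCAL 1: VV[1][1]++ -> VV[1]=[0, 1, 0, 0]
Event 2: SEND 1->0: VV[1][1]++ -> VV[1]=[0, 2, 0, 0], msg_vec=[0, 2, 0, 0]; VV[0]=max(VV[0],msg_vec) then VV[0][0]++ -> VV[0]=[1, 2, 0, 0]
Event 3: LOCAL 3: VV[3][3]++ -> VV[3]=[0, 0, 0, 1]
Event 4: LOCAL 0: VV[0][0]++ -> VV[0]=[2, 2, 0, 0]
Event 5: SEND 3->2: VV[3][3]++ -> VV[3]=[0, 0, 0, 2], msg_vec=[0, 0, 0, 2]; VV[2]=max(VV[2],msg_vec) then VV[2][2]++ -> VV[2]=[0, 0, 1, 2]
Event 6: LOCAL 3: VV[3][3]++ -> VV[3]=[0, 0, 0, 3]
Event 7: SEND 3->1: VV[3][3]++ -> VV[3]=[0, 0, 0, 4], msg_vec=[0, 0, 0, 4]; VV[1]=max(VV[1],msg_vec) then VV[1][1]++ -> VV[1]=[0, 3, 0, 4]
Event 8: LOCAL 3: VV[3][3]++ -> VV[3]=[0, 0, 0, 5]
Event 2 stamp: [0, 2, 0, 0]
Event 4 stamp: [2, 2, 0, 0]
[0, 2, 0, 0] <= [2, 2, 0, 0]? True. Equal? False. Happens-before: True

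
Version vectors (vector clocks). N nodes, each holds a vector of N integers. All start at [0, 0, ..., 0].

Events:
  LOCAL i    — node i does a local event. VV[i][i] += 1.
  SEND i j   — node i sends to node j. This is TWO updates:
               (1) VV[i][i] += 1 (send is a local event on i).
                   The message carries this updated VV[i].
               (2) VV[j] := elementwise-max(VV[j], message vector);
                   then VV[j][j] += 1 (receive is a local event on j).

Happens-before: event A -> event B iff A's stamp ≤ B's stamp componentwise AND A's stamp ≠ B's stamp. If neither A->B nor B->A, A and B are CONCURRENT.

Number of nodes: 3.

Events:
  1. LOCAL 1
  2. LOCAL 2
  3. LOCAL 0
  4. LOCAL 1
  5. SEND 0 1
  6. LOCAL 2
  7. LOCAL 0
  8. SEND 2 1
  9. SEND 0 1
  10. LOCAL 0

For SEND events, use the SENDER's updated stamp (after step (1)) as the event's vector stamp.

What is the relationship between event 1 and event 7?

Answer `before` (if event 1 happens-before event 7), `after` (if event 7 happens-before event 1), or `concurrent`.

Answer: concurrent

Derivation:
Initial: VV[0]=[0, 0, 0]
Initial: VV[1]=[0, 0, 0]
Initial: VV[2]=[0, 0, 0]
Event 1: LOCAL 1: VV[1][1]++ -> VV[1]=[0, 1, 0]
Event 2: LOCAL 2: VV[2][2]++ -> VV[2]=[0, 0, 1]
Event 3: LOCAL 0: VV[0][0]++ -> VV[0]=[1, 0, 0]
Event 4: LOCAL 1: VV[1][1]++ -> VV[1]=[0, 2, 0]
Event 5: SEND 0->1: VV[0][0]++ -> VV[0]=[2, 0, 0], msg_vec=[2, 0, 0]; VV[1]=max(VV[1],msg_vec) then VV[1][1]++ -> VV[1]=[2, 3, 0]
Event 6: LOCAL 2: VV[2][2]++ -> VV[2]=[0, 0, 2]
Event 7: LOCAL 0: VV[0][0]++ -> VV[0]=[3, 0, 0]
Event 8: SEND 2->1: VV[2][2]++ -> VV[2]=[0, 0, 3], msg_vec=[0, 0, 3]; VV[1]=max(VV[1],msg_vec) then VV[1][1]++ -> VV[1]=[2, 4, 3]
Event 9: SEND 0->1: VV[0][0]++ -> VV[0]=[4, 0, 0], msg_vec=[4, 0, 0]; VV[1]=max(VV[1],msg_vec) then VV[1][1]++ -> VV[1]=[4, 5, 3]
Event 10: LOCAL 0: VV[0][0]++ -> VV[0]=[5, 0, 0]
Event 1 stamp: [0, 1, 0]
Event 7 stamp: [3, 0, 0]
[0, 1, 0] <= [3, 0, 0]? False
[3, 0, 0] <= [0, 1, 0]? False
Relation: concurrent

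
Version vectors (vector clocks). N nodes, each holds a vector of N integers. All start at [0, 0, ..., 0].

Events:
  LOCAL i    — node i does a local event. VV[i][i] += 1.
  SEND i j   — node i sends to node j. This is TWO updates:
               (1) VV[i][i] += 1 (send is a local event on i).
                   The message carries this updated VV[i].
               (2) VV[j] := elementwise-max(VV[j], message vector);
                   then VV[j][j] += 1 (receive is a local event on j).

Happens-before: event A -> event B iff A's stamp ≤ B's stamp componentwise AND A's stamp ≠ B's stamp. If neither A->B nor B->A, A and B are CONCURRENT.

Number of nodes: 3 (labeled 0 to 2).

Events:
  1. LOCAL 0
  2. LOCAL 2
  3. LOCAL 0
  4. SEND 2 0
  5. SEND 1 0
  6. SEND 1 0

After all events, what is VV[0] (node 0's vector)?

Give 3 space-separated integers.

Answer: 5 2 2

Derivation:
Initial: VV[0]=[0, 0, 0]
Initial: VV[1]=[0, 0, 0]
Initial: VV[2]=[0, 0, 0]
Event 1: LOCAL 0: VV[0][0]++ -> VV[0]=[1, 0, 0]
Event 2: LOCAL 2: VV[2][2]++ -> VV[2]=[0, 0, 1]
Event 3: LOCAL 0: VV[0][0]++ -> VV[0]=[2, 0, 0]
Event 4: SEND 2->0: VV[2][2]++ -> VV[2]=[0, 0, 2], msg_vec=[0, 0, 2]; VV[0]=max(VV[0],msg_vec) then VV[0][0]++ -> VV[0]=[3, 0, 2]
Event 5: SEND 1->0: VV[1][1]++ -> VV[1]=[0, 1, 0], msg_vec=[0, 1, 0]; VV[0]=max(VV[0],msg_vec) then VV[0][0]++ -> VV[0]=[4, 1, 2]
Event 6: SEND 1->0: VV[1][1]++ -> VV[1]=[0, 2, 0], msg_vec=[0, 2, 0]; VV[0]=max(VV[0],msg_vec) then VV[0][0]++ -> VV[0]=[5, 2, 2]
Final vectors: VV[0]=[5, 2, 2]; VV[1]=[0, 2, 0]; VV[2]=[0, 0, 2]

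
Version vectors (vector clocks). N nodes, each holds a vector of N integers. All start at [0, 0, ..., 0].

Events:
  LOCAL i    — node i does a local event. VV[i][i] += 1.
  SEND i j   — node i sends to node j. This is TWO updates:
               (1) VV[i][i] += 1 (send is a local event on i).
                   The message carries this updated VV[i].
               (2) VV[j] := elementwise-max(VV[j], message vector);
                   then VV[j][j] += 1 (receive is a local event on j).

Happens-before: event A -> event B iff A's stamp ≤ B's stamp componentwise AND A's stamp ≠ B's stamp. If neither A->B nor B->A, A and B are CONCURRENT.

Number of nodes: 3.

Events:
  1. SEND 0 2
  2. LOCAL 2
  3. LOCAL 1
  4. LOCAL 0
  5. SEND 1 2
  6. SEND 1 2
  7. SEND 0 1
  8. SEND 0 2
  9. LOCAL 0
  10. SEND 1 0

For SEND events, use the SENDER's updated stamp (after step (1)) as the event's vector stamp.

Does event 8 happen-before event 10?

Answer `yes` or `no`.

Answer: no

Derivation:
Initial: VV[0]=[0, 0, 0]
Initial: VV[1]=[0, 0, 0]
Initial: VV[2]=[0, 0, 0]
Event 1: SEND 0->2: VV[0][0]++ -> VV[0]=[1, 0, 0], msg_vec=[1, 0, 0]; VV[2]=max(VV[2],msg_vec) then VV[2][2]++ -> VV[2]=[1, 0, 1]
Event 2: LOCAL 2: VV[2][2]++ -> VV[2]=[1, 0, 2]
Event 3: LOCAL 1: VV[1][1]++ -> VV[1]=[0, 1, 0]
Event 4: LOCAL 0: VV[0][0]++ -> VV[0]=[2, 0, 0]
Event 5: SEND 1->2: VV[1][1]++ -> VV[1]=[0, 2, 0], msg_vec=[0, 2, 0]; VV[2]=max(VV[2],msg_vec) then VV[2][2]++ -> VV[2]=[1, 2, 3]
Event 6: SEND 1->2: VV[1][1]++ -> VV[1]=[0, 3, 0], msg_vec=[0, 3, 0]; VV[2]=max(VV[2],msg_vec) then VV[2][2]++ -> VV[2]=[1, 3, 4]
Event 7: SEND 0->1: VV[0][0]++ -> VV[0]=[3, 0, 0], msg_vec=[3, 0, 0]; VV[1]=max(VV[1],msg_vec) then VV[1][1]++ -> VV[1]=[3, 4, 0]
Event 8: SEND 0->2: VV[0][0]++ -> VV[0]=[4, 0, 0], msg_vec=[4, 0, 0]; VV[2]=max(VV[2],msg_vec) then VV[2][2]++ -> VV[2]=[4, 3, 5]
Event 9: LOCAL 0: VV[0][0]++ -> VV[0]=[5, 0, 0]
Event 10: SEND 1->0: VV[1][1]++ -> VV[1]=[3, 5, 0], msg_vec=[3, 5, 0]; VV[0]=max(VV[0],msg_vec) then VV[0][0]++ -> VV[0]=[6, 5, 0]
Event 8 stamp: [4, 0, 0]
Event 10 stamp: [3, 5, 0]
[4, 0, 0] <= [3, 5, 0]? False. Equal? False. Happens-before: False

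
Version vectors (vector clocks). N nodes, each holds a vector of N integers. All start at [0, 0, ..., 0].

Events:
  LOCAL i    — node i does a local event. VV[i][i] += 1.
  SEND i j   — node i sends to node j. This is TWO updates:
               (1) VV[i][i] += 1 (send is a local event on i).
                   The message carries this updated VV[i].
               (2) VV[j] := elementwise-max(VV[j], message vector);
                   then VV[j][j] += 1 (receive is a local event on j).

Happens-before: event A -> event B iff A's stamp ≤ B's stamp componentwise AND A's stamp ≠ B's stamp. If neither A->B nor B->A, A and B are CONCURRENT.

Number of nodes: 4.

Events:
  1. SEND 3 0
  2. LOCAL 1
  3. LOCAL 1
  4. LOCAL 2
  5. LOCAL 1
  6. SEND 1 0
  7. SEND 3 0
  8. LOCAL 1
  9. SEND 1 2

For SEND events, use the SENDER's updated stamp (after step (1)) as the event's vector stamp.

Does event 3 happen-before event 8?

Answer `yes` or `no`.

Initial: VV[0]=[0, 0, 0, 0]
Initial: VV[1]=[0, 0, 0, 0]
Initial: VV[2]=[0, 0, 0, 0]
Initial: VV[3]=[0, 0, 0, 0]
Event 1: SEND 3->0: VV[3][3]++ -> VV[3]=[0, 0, 0, 1], msg_vec=[0, 0, 0, 1]; VV[0]=max(VV[0],msg_vec) then VV[0][0]++ -> VV[0]=[1, 0, 0, 1]
Event 2: LOCAL 1: VV[1][1]++ -> VV[1]=[0, 1, 0, 0]
Event 3: LOCAL 1: VV[1][1]++ -> VV[1]=[0, 2, 0, 0]
Event 4: LOCAL 2: VV[2][2]++ -> VV[2]=[0, 0, 1, 0]
Event 5: LOCAL 1: VV[1][1]++ -> VV[1]=[0, 3, 0, 0]
Event 6: SEND 1->0: VV[1][1]++ -> VV[1]=[0, 4, 0, 0], msg_vec=[0, 4, 0, 0]; VV[0]=max(VV[0],msg_vec) then VV[0][0]++ -> VV[0]=[2, 4, 0, 1]
Event 7: SEND 3->0: VV[3][3]++ -> VV[3]=[0, 0, 0, 2], msg_vec=[0, 0, 0, 2]; VV[0]=max(VV[0],msg_vec) then VV[0][0]++ -> VV[0]=[3, 4, 0, 2]
Event 8: LOCAL 1: VV[1][1]++ -> VV[1]=[0, 5, 0, 0]
Event 9: SEND 1->2: VV[1][1]++ -> VV[1]=[0, 6, 0, 0], msg_vec=[0, 6, 0, 0]; VV[2]=max(VV[2],msg_vec) then VV[2][2]++ -> VV[2]=[0, 6, 2, 0]
Event 3 stamp: [0, 2, 0, 0]
Event 8 stamp: [0, 5, 0, 0]
[0, 2, 0, 0] <= [0, 5, 0, 0]? True. Equal? False. Happens-before: True

Answer: yes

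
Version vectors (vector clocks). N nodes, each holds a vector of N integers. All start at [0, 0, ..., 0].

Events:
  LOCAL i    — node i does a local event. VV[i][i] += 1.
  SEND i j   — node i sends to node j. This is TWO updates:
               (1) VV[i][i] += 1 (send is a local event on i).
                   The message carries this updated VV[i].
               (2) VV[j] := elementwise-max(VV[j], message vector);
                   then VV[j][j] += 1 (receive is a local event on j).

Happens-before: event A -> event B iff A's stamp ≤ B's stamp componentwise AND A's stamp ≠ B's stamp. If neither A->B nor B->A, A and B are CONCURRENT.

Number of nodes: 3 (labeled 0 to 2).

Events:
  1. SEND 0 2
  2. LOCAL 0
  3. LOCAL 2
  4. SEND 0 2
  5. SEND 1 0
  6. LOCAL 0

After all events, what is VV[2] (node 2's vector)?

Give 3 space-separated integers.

Answer: 3 0 3

Derivation:
Initial: VV[0]=[0, 0, 0]
Initial: VV[1]=[0, 0, 0]
Initial: VV[2]=[0, 0, 0]
Event 1: SEND 0->2: VV[0][0]++ -> VV[0]=[1, 0, 0], msg_vec=[1, 0, 0]; VV[2]=max(VV[2],msg_vec) then VV[2][2]++ -> VV[2]=[1, 0, 1]
Event 2: LOCAL 0: VV[0][0]++ -> VV[0]=[2, 0, 0]
Event 3: LOCAL 2: VV[2][2]++ -> VV[2]=[1, 0, 2]
Event 4: SEND 0->2: VV[0][0]++ -> VV[0]=[3, 0, 0], msg_vec=[3, 0, 0]; VV[2]=max(VV[2],msg_vec) then VV[2][2]++ -> VV[2]=[3, 0, 3]
Event 5: SEND 1->0: VV[1][1]++ -> VV[1]=[0, 1, 0], msg_vec=[0, 1, 0]; VV[0]=max(VV[0],msg_vec) then VV[0][0]++ -> VV[0]=[4, 1, 0]
Event 6: LOCAL 0: VV[0][0]++ -> VV[0]=[5, 1, 0]
Final vectors: VV[0]=[5, 1, 0]; VV[1]=[0, 1, 0]; VV[2]=[3, 0, 3]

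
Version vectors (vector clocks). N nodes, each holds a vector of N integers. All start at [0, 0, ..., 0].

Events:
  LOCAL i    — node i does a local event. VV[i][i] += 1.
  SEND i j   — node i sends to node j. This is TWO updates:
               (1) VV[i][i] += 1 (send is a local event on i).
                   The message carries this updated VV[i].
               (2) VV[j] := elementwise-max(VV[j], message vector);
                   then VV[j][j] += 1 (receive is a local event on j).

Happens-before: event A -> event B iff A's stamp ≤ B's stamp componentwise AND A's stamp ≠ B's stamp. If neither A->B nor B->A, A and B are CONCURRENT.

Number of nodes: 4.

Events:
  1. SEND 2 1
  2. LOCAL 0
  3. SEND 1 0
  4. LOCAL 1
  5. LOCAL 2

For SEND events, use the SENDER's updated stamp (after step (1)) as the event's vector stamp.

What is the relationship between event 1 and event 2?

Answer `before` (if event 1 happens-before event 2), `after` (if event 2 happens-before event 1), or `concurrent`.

Answer: concurrent

Derivation:
Initial: VV[0]=[0, 0, 0, 0]
Initial: VV[1]=[0, 0, 0, 0]
Initial: VV[2]=[0, 0, 0, 0]
Initial: VV[3]=[0, 0, 0, 0]
Event 1: SEND 2->1: VV[2][2]++ -> VV[2]=[0, 0, 1, 0], msg_vec=[0, 0, 1, 0]; VV[1]=max(VV[1],msg_vec) then VV[1][1]++ -> VV[1]=[0, 1, 1, 0]
Event 2: LOCAL 0: VV[0][0]++ -> VV[0]=[1, 0, 0, 0]
Event 3: SEND 1->0: VV[1][1]++ -> VV[1]=[0, 2, 1, 0], msg_vec=[0, 2, 1, 0]; VV[0]=max(VV[0],msg_vec) then VV[0][0]++ -> VV[0]=[2, 2, 1, 0]
Event 4: LOCAL 1: VV[1][1]++ -> VV[1]=[0, 3, 1, 0]
Event 5: LOCAL 2: VV[2][2]++ -> VV[2]=[0, 0, 2, 0]
Event 1 stamp: [0, 0, 1, 0]
Event 2 stamp: [1, 0, 0, 0]
[0, 0, 1, 0] <= [1, 0, 0, 0]? False
[1, 0, 0, 0] <= [0, 0, 1, 0]? False
Relation: concurrent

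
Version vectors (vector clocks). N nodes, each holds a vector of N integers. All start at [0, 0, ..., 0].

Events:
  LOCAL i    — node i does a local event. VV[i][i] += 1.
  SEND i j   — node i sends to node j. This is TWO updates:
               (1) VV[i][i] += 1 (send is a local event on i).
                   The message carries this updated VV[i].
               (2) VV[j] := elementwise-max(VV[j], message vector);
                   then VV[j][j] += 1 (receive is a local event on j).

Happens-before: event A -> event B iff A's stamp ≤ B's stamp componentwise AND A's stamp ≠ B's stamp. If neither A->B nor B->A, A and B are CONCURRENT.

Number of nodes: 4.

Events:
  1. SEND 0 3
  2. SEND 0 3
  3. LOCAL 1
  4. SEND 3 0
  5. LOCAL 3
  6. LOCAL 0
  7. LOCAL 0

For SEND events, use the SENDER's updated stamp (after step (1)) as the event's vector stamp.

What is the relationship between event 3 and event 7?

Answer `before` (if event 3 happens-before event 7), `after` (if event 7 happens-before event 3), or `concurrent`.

Answer: concurrent

Derivation:
Initial: VV[0]=[0, 0, 0, 0]
Initial: VV[1]=[0, 0, 0, 0]
Initial: VV[2]=[0, 0, 0, 0]
Initial: VV[3]=[0, 0, 0, 0]
Event 1: SEND 0->3: VV[0][0]++ -> VV[0]=[1, 0, 0, 0], msg_vec=[1, 0, 0, 0]; VV[3]=max(VV[3],msg_vec) then VV[3][3]++ -> VV[3]=[1, 0, 0, 1]
Event 2: SEND 0->3: VV[0][0]++ -> VV[0]=[2, 0, 0, 0], msg_vec=[2, 0, 0, 0]; VV[3]=max(VV[3],msg_vec) then VV[3][3]++ -> VV[3]=[2, 0, 0, 2]
Event 3: LOCAL 1: VV[1][1]++ -> VV[1]=[0, 1, 0, 0]
Event 4: SEND 3->0: VV[3][3]++ -> VV[3]=[2, 0, 0, 3], msg_vec=[2, 0, 0, 3]; VV[0]=max(VV[0],msg_vec) then VV[0][0]++ -> VV[0]=[3, 0, 0, 3]
Event 5: LOCAL 3: VV[3][3]++ -> VV[3]=[2, 0, 0, 4]
Event 6: LOCAL 0: VV[0][0]++ -> VV[0]=[4, 0, 0, 3]
Event 7: LOCAL 0: VV[0][0]++ -> VV[0]=[5, 0, 0, 3]
Event 3 stamp: [0, 1, 0, 0]
Event 7 stamp: [5, 0, 0, 3]
[0, 1, 0, 0] <= [5, 0, 0, 3]? False
[5, 0, 0, 3] <= [0, 1, 0, 0]? False
Relation: concurrent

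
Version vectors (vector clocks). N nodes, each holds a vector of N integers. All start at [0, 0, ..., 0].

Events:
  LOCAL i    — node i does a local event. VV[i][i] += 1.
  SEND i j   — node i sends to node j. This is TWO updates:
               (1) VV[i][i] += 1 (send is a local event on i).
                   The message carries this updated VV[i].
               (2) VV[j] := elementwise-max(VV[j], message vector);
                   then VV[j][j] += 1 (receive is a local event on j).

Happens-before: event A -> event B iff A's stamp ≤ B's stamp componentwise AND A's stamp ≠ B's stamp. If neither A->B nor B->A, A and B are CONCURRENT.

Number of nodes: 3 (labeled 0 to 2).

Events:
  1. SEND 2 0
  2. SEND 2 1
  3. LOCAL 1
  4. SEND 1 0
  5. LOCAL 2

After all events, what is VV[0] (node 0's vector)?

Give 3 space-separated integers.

Initial: VV[0]=[0, 0, 0]
Initial: VV[1]=[0, 0, 0]
Initial: VV[2]=[0, 0, 0]
Event 1: SEND 2->0: VV[2][2]++ -> VV[2]=[0, 0, 1], msg_vec=[0, 0, 1]; VV[0]=max(VV[0],msg_vec) then VV[0][0]++ -> VV[0]=[1, 0, 1]
Event 2: SEND 2->1: VV[2][2]++ -> VV[2]=[0, 0, 2], msg_vec=[0, 0, 2]; VV[1]=max(VV[1],msg_vec) then VV[1][1]++ -> VV[1]=[0, 1, 2]
Event 3: LOCAL 1: VV[1][1]++ -> VV[1]=[0, 2, 2]
Event 4: SEND 1->0: VV[1][1]++ -> VV[1]=[0, 3, 2], msg_vec=[0, 3, 2]; VV[0]=max(VV[0],msg_vec) then VV[0][0]++ -> VV[0]=[2, 3, 2]
Event 5: LOCAL 2: VV[2][2]++ -> VV[2]=[0, 0, 3]
Final vectors: VV[0]=[2, 3, 2]; VV[1]=[0, 3, 2]; VV[2]=[0, 0, 3]

Answer: 2 3 2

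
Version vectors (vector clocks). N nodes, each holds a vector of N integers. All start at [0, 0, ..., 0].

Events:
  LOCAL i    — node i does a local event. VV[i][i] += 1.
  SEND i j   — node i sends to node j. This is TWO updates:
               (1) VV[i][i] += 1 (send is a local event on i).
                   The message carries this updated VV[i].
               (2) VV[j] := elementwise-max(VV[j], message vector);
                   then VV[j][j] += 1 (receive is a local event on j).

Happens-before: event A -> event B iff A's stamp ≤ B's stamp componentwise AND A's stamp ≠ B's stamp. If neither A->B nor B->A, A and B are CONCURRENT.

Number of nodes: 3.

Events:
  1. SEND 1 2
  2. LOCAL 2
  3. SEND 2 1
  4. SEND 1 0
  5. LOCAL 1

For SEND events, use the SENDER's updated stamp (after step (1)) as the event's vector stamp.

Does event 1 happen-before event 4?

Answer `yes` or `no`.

Initial: VV[0]=[0, 0, 0]
Initial: VV[1]=[0, 0, 0]
Initial: VV[2]=[0, 0, 0]
Event 1: SEND 1->2: VV[1][1]++ -> VV[1]=[0, 1, 0], msg_vec=[0, 1, 0]; VV[2]=max(VV[2],msg_vec) then VV[2][2]++ -> VV[2]=[0, 1, 1]
Event 2: LOCAL 2: VV[2][2]++ -> VV[2]=[0, 1, 2]
Event 3: SEND 2->1: VV[2][2]++ -> VV[2]=[0, 1, 3], msg_vec=[0, 1, 3]; VV[1]=max(VV[1],msg_vec) then VV[1][1]++ -> VV[1]=[0, 2, 3]
Event 4: SEND 1->0: VV[1][1]++ -> VV[1]=[0, 3, 3], msg_vec=[0, 3, 3]; VV[0]=max(VV[0],msg_vec) then VV[0][0]++ -> VV[0]=[1, 3, 3]
Event 5: LOCAL 1: VV[1][1]++ -> VV[1]=[0, 4, 3]
Event 1 stamp: [0, 1, 0]
Event 4 stamp: [0, 3, 3]
[0, 1, 0] <= [0, 3, 3]? True. Equal? False. Happens-before: True

Answer: yes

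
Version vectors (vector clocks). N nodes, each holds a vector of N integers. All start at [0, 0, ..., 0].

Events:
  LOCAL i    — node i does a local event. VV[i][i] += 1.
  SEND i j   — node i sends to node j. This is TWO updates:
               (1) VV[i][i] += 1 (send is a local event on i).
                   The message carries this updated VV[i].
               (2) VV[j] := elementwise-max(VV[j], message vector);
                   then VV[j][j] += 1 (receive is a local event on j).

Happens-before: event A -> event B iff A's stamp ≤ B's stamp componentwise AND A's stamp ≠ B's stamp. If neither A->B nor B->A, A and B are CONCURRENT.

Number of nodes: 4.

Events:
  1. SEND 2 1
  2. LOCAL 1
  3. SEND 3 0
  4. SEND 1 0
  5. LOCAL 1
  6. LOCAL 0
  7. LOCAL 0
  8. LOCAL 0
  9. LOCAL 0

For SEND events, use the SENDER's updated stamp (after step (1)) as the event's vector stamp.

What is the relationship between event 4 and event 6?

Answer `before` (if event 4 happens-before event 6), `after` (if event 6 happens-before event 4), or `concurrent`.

Answer: before

Derivation:
Initial: VV[0]=[0, 0, 0, 0]
Initial: VV[1]=[0, 0, 0, 0]
Initial: VV[2]=[0, 0, 0, 0]
Initial: VV[3]=[0, 0, 0, 0]
Event 1: SEND 2->1: VV[2][2]++ -> VV[2]=[0, 0, 1, 0], msg_vec=[0, 0, 1, 0]; VV[1]=max(VV[1],msg_vec) then VV[1][1]++ -> VV[1]=[0, 1, 1, 0]
Event 2: LOCAL 1: VV[1][1]++ -> VV[1]=[0, 2, 1, 0]
Event 3: SEND 3->0: VV[3][3]++ -> VV[3]=[0, 0, 0, 1], msg_vec=[0, 0, 0, 1]; VV[0]=max(VV[0],msg_vec) then VV[0][0]++ -> VV[0]=[1, 0, 0, 1]
Event 4: SEND 1->0: VV[1][1]++ -> VV[1]=[0, 3, 1, 0], msg_vec=[0, 3, 1, 0]; VV[0]=max(VV[0],msg_vec) then VV[0][0]++ -> VV[0]=[2, 3, 1, 1]
Event 5: LOCAL 1: VV[1][1]++ -> VV[1]=[0, 4, 1, 0]
Event 6: LOCAL 0: VV[0][0]++ -> VV[0]=[3, 3, 1, 1]
Event 7: LOCAL 0: VV[0][0]++ -> VV[0]=[4, 3, 1, 1]
Event 8: LOCAL 0: VV[0][0]++ -> VV[0]=[5, 3, 1, 1]
Event 9: LOCAL 0: VV[0][0]++ -> VV[0]=[6, 3, 1, 1]
Event 4 stamp: [0, 3, 1, 0]
Event 6 stamp: [3, 3, 1, 1]
[0, 3, 1, 0] <= [3, 3, 1, 1]? True
[3, 3, 1, 1] <= [0, 3, 1, 0]? False
Relation: before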